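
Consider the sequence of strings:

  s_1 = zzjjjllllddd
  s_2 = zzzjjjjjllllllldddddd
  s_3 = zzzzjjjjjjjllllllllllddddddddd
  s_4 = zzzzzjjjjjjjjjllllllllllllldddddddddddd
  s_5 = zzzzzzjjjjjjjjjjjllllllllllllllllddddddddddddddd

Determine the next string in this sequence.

zzzzzzzjjjjjjjjjjjjjllllllllllllllllllldddddddddddddddddd

Reading off run lengths: z runs 2, 3, 4, 5, 6; j runs 3, 5, 7, 9, 11; l runs 4, 7, 10, 13, 16; d runs 3, 6, 9, 12, 15 — each is linear in n (n = 1, 2, …).
At n = 6 the blocks have lengths 7, 13, 19, 18.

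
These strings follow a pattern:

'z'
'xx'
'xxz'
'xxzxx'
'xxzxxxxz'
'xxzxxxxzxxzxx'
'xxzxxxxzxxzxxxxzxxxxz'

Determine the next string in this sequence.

xxzxxxxzxxzxxxxzxxxxzxxzxxxxzxxzxx

Each term (from the third on) is the previous term followed by the one before it: term 3 = xx·z = xxz.
The next term joins xxzxxxxzxxzxxxxzxxxxz and xxzxxxxzxxzxx.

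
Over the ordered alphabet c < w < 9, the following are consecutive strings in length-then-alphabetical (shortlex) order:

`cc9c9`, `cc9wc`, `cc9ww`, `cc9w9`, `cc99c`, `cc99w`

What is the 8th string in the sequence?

Stepping forward 2 times from cc99w: cc99w → cc999, then the target.

cwccc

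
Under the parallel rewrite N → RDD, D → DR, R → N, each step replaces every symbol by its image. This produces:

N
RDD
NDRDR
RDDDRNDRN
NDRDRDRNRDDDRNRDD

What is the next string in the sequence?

φ(NDRDRDRNRDDDRNRDD) expands symbol-by-symbol to RDD DR N DR N DR N RDD N DR DR DR N RDD N DR DR; joining the 17 pieces gives the next term.

RDDDRNDRNDRNRDDNDRDRDRNRDDNDRDR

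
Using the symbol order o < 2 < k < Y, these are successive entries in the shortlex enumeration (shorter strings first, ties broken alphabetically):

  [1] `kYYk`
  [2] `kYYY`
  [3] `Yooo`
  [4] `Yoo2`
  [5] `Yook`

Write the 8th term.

Yo22

Advancing 3 positions from Yook through Yook → YooY → Yo2o reaches term 8.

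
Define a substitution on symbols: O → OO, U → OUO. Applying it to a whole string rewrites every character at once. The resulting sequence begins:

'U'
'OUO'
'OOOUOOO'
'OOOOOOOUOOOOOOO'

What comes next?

OOOOOOOOOOOOOOOUOOOOOOOOOOOOOOO

φ(OOOOOOOUOOOOOOO) expands symbol-by-symbol to OO OO OO OO OO OO OO OUO OO OO OO OO OO OO OO; joining the 15 pieces gives the next term.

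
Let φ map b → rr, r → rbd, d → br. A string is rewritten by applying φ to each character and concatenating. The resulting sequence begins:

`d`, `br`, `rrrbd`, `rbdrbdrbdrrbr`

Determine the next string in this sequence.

rbdrrbrrbdrrbrrbdrrbrrbdrbdrrrbd

φ(rbdrbdrbdrrbr) expands symbol-by-symbol to rbd rr br rbd rr br rbd rr br rbd rbd rr rbd; joining the 13 pieces gives the next term.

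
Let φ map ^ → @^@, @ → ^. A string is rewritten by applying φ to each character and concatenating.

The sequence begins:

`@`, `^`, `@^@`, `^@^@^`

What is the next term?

@^@^@^@^@^@

Apply φ to ^@^@^ symbol by symbol: ^→@^@, @→^, ^→@^@, @→^, ^→@^@; joined: @^@ ^ @^@ ^ @^@.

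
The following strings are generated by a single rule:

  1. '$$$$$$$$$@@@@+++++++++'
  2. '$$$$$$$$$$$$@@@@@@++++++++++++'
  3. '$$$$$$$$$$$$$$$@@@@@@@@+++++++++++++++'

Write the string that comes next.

$$$$$$$$$$$$$$$$$$@@@@@@@@@@++++++++++++++++++

Reading off run lengths: $ runs 9, 12, 15; @ runs 4, 6, 8; + runs 9, 12, 15 — each is linear in n, where the shown terms are n = 3, 4, 5.
At n = 6 the blocks have lengths 18, 10, 18.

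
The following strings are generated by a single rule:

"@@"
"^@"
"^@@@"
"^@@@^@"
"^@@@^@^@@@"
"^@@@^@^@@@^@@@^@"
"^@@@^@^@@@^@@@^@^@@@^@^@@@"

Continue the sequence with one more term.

From term 3 onward, concatenate the last term with the second-to-last: ^@·@@ = ^@@@, ^@@@·^@ = ^@@@^@, …
The next term joins ^@@@^@^@@@^@@@^@^@@@^@^@@@ and ^@@@^@^@@@^@@@^@.

^@@@^@^@@@^@@@^@^@@@^@^@@@^@@@^@^@@@^@@@^@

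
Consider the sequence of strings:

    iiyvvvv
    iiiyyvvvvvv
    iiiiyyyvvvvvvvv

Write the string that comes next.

The n-th term is n i's then n-1 y's then 2n v's, where the shown terms are n = 2, 3, 4.
At n = 5 the blocks have lengths 5, 4, 10.

iiiiiyyyyvvvvvvvvvv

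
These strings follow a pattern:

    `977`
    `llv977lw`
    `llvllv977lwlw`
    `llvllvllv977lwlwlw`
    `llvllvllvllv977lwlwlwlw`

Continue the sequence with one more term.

Every step adds llv to the front and lw to the end of the previous string.
So the next term is llv·llvllvllvllv977lwlwlwlw·lw.

llvllvllvllvllv977lwlwlwlwlw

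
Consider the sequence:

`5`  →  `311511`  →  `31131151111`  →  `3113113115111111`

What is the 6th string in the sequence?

Each term wraps the previous one in 311 on the left and 11 on the right.
From 3113113115111111, 2 further steps: 3113113115111111 → 311311311311511111111 → (answer).

31131131131131151111111111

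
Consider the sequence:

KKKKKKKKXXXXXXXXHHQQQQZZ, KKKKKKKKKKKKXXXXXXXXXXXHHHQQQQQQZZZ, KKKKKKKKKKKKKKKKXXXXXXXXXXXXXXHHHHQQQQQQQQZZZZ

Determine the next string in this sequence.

Each string has the form K^{4n} X^{3n+2} H^{n} Q^{2n} Z^{n}, where the shown terms are n = 2, 3, 4.
At n = 5 the blocks have lengths 20, 17, 5, 10, 5.

KKKKKKKKKKKKKKKKKKKKXXXXXXXXXXXXXXXXXHHHHHQQQQQQQQQQZZZZZ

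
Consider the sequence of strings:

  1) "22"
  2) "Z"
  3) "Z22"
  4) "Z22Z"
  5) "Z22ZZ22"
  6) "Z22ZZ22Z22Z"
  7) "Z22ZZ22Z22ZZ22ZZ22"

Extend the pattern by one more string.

Z22ZZ22Z22ZZ22ZZ22Z22ZZ22Z22Z

This is a Fibonacci-style word recurrence s(k) = s(k−1)·s(k−2): e.g. Z·22 = Z22.
The next term joins Z22ZZ22Z22ZZ22ZZ22 and Z22ZZ22Z22Z.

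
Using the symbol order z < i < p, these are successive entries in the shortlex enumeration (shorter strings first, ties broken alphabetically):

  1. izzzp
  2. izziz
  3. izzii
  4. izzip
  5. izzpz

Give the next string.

izzpi

Treat izzpz as a base-3 numeral over the given alphabet and add one, carrying through any trailing p's.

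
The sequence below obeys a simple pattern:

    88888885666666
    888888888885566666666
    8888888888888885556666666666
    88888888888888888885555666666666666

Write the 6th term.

8888888888888888888888888885555556666666666666666

The n-th term is 4n-1 8's then n-1 5's then 2n+2 6's, where the shown terms are n = 2, 3, 4, 5.
Setting n = 7 gives 27, 6, 16 characters in each block.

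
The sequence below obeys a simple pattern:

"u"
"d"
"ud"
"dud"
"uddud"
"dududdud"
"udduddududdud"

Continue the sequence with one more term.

dududdududduddududdud

Each term (from the third on) is the two preceding terms concatenated in order: term 3 = u·d = ud.
The next term joins dududdud and udduddududdud.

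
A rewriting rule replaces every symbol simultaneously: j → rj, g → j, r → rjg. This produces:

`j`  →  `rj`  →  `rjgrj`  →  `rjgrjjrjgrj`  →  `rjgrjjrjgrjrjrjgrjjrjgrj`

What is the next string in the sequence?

φ(rjgrjjrjgrjrjrjgrjjrjgrj) expands symbol-by-symbol to rjg rj j rjg rj rj rjg rj j rjg rj rjg rj rjg rj j rjg rj rj rjg rj j rjg rj; joining the 24 pieces gives the next term.

rjgrjjrjgrjrjrjgrjjrjgrjrjgrjrjgrjjrjgrjrjrjgrjjrjgrj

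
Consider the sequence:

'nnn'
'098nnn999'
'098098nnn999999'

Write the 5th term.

098098098098nnn999999999999

s(k+1) = 098·s(k)·999, so each term gains 098 as a prefix and 999 as a suffix.
From 098098nnn999999, 2 further steps: 098098nnn999999 → 098098098nnn999999999 → (answer).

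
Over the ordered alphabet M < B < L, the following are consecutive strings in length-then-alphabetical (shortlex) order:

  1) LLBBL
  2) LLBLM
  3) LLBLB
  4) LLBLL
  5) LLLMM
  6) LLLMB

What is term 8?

LLLBM

Stepping forward 2 times from LLLMB: LLLMB → LLLML, then the target.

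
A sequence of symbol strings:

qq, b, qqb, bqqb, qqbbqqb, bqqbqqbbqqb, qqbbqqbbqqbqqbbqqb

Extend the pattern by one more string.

bqqbqqbbqqbqqbbqqbbqqbqqbbqqb

This is a Fibonacci-style word recurrence s(k) = s(k−2)·s(k−1): e.g. qq·b = qqb.
So term 8 is bqqbqqbbqqb·qqbbqqbbqqbqqbbqqb.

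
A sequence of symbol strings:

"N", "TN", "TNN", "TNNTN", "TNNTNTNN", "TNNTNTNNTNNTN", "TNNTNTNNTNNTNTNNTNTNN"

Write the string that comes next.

TNNTNTNNTNNTNTNNTNTNNTNNTNTNNTNNTN

This is a Fibonacci-style word recurrence s(k) = s(k−1)·s(k−2): e.g. TN·N = TNN.
The next term joins TNNTNTNNTNNTNTNNTNTNN and TNNTNTNNTNNTN.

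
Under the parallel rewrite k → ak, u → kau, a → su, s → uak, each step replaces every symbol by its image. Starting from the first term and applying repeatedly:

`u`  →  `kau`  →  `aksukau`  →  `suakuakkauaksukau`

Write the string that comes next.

uakkausuakkausuakaksukausuakuakkauaksukau

Replace each of the 17 characters of suakuakkauaksukau in place — uak kau su ak kau su ak ak su kau su ak uak kau ak su kau — and concatenate.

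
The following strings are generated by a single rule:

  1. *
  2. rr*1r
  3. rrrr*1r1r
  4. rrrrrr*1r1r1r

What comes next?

rrrrrrrr*1r1r1r1r

Each term wraps the previous one in rr on the left and 1r on the right.
So the next term is rr·rrrrrr*1r1r1r·1r.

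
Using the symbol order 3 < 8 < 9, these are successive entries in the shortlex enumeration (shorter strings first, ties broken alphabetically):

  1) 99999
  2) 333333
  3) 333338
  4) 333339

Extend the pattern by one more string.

Treat 333339 as a base-3 numeral over the given alphabet and add one, carrying through any trailing 9's.

333383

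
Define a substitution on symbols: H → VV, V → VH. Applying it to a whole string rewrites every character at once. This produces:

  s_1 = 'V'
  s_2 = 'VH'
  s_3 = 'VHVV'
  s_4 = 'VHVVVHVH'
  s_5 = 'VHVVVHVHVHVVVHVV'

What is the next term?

VHVVVHVHVHVVVHVVVHVVVHVHVHVVVHVH

φ(VHVVVHVHVHVVVHVV) expands symbol-by-symbol to VH VV VH VH VH VV VH VV VH VV VH VH VH VV VH VH; joining the 16 pieces gives the next term.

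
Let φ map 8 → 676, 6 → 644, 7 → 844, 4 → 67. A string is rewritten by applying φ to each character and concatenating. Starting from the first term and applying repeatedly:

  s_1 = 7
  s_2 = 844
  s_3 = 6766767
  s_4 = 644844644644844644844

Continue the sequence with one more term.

6446767676676764467676446767676676764467676766767

Applying the rule to each of the 21 symbols of 644844644644844644844 gives the pieces 644 67 67 676 67 67 644 67 67 644 67 67 676 67 67 644 67 67 676 67 67, which concatenate to the answer.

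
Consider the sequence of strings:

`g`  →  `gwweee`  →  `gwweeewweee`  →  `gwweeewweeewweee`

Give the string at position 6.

gwweeewweeewweeewweeewweee

Every step adds wweee to the end: s(k+1) = s(k)·wweee.
From gwweeewweeewweee, 2 further steps: gwweeewweeewweee → gwweeewweeewweeewweee → (answer).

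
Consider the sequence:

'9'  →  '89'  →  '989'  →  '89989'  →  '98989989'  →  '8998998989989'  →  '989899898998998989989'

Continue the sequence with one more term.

8998998989989989899898998998989989

This is a Fibonacci-style word recurrence s(k) = s(k−2)·s(k−1): e.g. 9·89 = 989.
So term 8 is 8998998989989·989899898998998989989.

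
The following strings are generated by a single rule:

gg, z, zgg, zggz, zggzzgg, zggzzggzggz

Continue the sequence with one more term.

This is a Fibonacci-style word recurrence s(k) = s(k−1)·s(k−2): e.g. z·gg = zgg.
Continuing: zggzzggzggz · zggzzgg gives term 7.

zggzzggzggzzggzzgg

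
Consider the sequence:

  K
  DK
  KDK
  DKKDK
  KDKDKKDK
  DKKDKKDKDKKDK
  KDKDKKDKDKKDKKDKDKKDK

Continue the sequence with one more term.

DKKDKKDKDKKDKKDKDKKDKDKKDKKDKDKKDK

Each term (from the third on) is the two preceding terms concatenated in order: term 3 = K·DK = KDK.
So term 8 is DKKDKKDKDKKDK·KDKDKKDKDKKDKKDKDKKDK.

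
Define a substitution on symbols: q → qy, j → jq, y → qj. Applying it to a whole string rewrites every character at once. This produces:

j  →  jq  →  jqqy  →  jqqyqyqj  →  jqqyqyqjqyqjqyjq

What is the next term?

jqqyqyqjqyqjqyjqqyqjqyjqqyqjjqqy

Applying the rule to each of the 16 symbols of jqqyqyqjqyqjqyjq gives the pieces jq qy qy qj qy qj qy jq qy qj qy jq qy qj jq qy, which concatenate to the answer.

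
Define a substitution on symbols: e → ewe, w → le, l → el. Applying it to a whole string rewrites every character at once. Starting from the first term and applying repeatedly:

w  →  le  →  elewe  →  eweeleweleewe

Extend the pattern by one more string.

Rewriting the 13 symbols of eweeleweleewe one by one yields ewe le ewe ewe el ewe le ewe el ewe ewe le ewe; concatenated:

eweleeweeweeleweleeweeleweeweleewe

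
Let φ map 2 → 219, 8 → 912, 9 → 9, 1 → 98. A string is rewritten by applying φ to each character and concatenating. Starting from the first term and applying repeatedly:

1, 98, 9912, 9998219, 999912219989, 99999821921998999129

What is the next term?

999999122199892199899912999982199

φ(99999821921998999129) expands symbol-by-symbol to 9 9 9 9 9 912 219 98 9 219 98 9 9 912 9 9 9 98 219 9; joining the 20 pieces gives the next term.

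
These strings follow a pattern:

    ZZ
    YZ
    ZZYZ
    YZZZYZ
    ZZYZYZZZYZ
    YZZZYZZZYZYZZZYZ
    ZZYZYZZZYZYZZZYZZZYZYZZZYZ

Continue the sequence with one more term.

YZZZYZZZYZYZZZYZZZYZYZZZYZYZZZYZZZYZYZZZYZ

Each term (from the third on) is the two preceding terms concatenated in order: term 3 = ZZ·YZ = ZZYZ.
Continuing: YZZZYZZZYZYZZZYZ · ZZYZYZZZYZYZZZYZZZYZYZZZYZ gives term 8.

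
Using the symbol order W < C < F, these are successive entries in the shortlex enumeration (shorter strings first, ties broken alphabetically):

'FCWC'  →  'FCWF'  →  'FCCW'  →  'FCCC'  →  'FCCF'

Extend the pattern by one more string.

FCFW

The successor of FCCF increments the rightmost position that isn't already F and resets every position after it to W.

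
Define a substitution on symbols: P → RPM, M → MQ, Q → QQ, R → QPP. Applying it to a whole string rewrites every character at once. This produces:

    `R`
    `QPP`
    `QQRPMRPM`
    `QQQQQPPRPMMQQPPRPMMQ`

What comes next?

Rewriting the 20 symbols of QQQQQPPRPMMQQPPRPMMQ one by one yields QQ QQ QQ QQ QQ RPM RPM QPP RPM MQ MQ QQ QQ RPM RPM QPP RPM MQ MQ QQ; concatenated:

QQQQQQQQQQRPMRPMQPPRPMMQMQQQQQRPMRPMQPPRPMMQMQQQ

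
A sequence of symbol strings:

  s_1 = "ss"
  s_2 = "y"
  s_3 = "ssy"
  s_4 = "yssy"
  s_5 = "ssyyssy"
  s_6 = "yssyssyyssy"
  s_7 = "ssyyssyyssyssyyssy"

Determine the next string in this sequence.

yssyssyyssyssyyssyyssyssyyssy

Each term (from the third on) is the two preceding terms concatenated in order: term 3 = ss·y = ssy.
Continuing: yssyssyyssy · ssyyssyyssyssyyssy gives term 8.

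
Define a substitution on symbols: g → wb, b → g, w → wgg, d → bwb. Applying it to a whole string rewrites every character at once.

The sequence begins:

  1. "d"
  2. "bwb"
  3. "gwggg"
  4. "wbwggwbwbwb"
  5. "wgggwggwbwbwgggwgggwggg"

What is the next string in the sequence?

Replace each of the 23 characters of wgggwggwbwbwgggwgggwggg in place — wgg wb wb wb wgg wb wb wgg g wgg g wgg wb wb wb wgg wb wb wb wgg wb wb wb — and concatenate.

wggwbwbwbwggwbwbwgggwgggwggwbwbwbwggwbwbwbwggwbwbwb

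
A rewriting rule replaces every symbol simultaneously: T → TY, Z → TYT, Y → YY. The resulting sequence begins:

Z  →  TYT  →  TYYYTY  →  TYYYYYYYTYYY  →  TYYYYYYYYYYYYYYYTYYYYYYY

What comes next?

TYYYYYYYYYYYYYYYYYYYYYYYYYYYYYYYTYYYYYYYYYYYYYYY

Replace each of the 24 characters of TYYYYYYYYYYYYYYYTYYYYYYY in place — TY YY YY YY YY YY YY YY YY YY YY YY YY YY YY YY TY YY YY YY YY YY YY YY — and concatenate.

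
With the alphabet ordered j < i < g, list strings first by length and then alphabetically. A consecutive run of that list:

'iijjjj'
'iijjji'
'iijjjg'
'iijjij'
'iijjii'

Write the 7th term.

Continuing the enumeration 2 steps past iijjii: iijjii → iijjig → (answer).

iijjgj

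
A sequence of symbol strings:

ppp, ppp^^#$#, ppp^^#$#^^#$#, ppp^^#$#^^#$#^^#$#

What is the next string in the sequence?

ppp^^#$#^^#$#^^#$#^^#$#

Each term is the previous one with ^^#$# appended.
One more step from ppp^^#$#^^#$#^^#$# gives the answer.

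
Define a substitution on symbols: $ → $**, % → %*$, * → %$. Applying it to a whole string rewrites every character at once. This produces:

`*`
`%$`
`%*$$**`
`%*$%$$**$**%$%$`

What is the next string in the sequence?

Replace each of the 15 characters of %*$%$$**$**%$%$ in place — %*$ %$ $** %*$ $** $** %$ %$ $** %$ %$ %*$ $** %*$ $** — and concatenate.

%*$%$$**%*$$**$**%$%$$**%$%$%*$$**%*$$**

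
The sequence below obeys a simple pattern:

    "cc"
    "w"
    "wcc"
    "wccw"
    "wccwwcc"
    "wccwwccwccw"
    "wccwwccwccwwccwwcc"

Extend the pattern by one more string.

wccwwccwccwwccwwccwccwwccwccw

This is a Fibonacci-style word recurrence s(k) = s(k−1)·s(k−2): e.g. w·cc = wcc.
So term 8 is wccwwccwccwwccwwcc·wccwwccwccw.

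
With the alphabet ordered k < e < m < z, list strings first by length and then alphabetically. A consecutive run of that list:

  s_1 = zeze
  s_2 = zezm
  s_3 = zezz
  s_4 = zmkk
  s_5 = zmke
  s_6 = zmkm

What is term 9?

Advancing 3 positions from zmkm through zmkm → zmkz → zmek reaches term 9.

zmee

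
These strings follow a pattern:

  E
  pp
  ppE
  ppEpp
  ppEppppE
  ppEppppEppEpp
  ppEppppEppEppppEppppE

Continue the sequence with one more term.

From term 3 onward, concatenate the last term with the second-to-last: pp·E = ppE, ppE·pp = ppEpp, …
Continuing: ppEppppEppEppppEppppE · ppEppppEppEpp gives term 8.

ppEppppEppEppppEppppEppEppppEppEpp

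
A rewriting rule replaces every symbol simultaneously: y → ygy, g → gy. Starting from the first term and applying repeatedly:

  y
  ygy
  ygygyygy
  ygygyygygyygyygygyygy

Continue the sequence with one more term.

ygygyygygyygyygygyygygyygyygygyygyygygyygygyygyygygyygy

Applying the rule to each of the 21 symbols of ygygyygygyygyygygyygy gives the pieces ygy gy ygy gy ygy ygy gy ygy gy ygy ygy gy ygy ygy gy ygy gy ygy ygy gy ygy, which concatenate to the answer.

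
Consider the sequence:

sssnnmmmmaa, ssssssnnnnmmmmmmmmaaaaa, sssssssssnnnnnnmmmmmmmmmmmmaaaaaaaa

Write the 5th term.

sssssssssssssssnnnnnnnnnnmmmmmmmmmmmmmmmmmmmmaaaaaaaaaaaaaa

Reading off run lengths: s runs 3, 6, 9; n runs 2, 4, 6; m runs 4, 8, 12; a runs 2, 5, 8 — each is linear in n (n = 1, 2, …).
For term 5, n = 5, so the run lengths are 15, 10, 20, 14.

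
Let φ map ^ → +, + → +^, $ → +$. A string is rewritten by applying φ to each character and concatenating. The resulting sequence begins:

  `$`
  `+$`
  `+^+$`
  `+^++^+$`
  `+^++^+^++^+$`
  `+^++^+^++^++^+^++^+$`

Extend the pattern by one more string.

Rewriting the 20 symbols of +^++^+^++^++^+^++^+$ one by one yields +^ + +^ +^ + +^ + +^ +^ + +^ +^ + +^ + +^ +^ + +^ +$; concatenated:

+^++^+^++^++^+^++^+^++^++^+^++^+$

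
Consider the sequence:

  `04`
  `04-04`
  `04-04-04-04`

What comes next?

Every step duplicates the string with '-' between the halves.
Doubling 04-04-04-04 with '-' between the halves:

04-04-04-04-04-04-04-04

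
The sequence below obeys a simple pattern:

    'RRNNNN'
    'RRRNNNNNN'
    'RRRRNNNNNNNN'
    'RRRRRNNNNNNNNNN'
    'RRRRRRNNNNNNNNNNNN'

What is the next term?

RRRRRRRNNNNNNNNNNNNNN

Term n consists of n R's, followed by 2n N's, where the shown terms are n = 2, 3, 4, 5, 6.
At n = 7 the blocks have lengths 7, 14.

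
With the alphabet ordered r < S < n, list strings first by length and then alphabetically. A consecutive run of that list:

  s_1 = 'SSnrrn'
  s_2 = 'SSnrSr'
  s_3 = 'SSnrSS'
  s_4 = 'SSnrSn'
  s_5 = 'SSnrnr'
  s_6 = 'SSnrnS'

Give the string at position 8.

Advancing 2 positions from SSnrnS through SSnrnS → SSnrnn reaches term 8.

SSnSrr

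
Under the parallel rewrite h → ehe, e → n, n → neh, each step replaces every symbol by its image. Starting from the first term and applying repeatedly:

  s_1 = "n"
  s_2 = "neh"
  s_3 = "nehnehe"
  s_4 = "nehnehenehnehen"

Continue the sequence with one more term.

Rewriting the 15 symbols of nehnehenehnehen one by one yields neh n ehe neh n ehe n neh n ehe neh n ehe n neh; concatenated:

nehnehenehnehennehnehenehnehenneh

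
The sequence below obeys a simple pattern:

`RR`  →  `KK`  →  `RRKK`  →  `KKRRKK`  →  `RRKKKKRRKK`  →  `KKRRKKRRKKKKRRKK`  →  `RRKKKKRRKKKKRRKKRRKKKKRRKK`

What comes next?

This is a Fibonacci-style word recurrence s(k) = s(k−2)·s(k−1): e.g. RR·KK = RRKK.
So term 8 is KKRRKKRRKKKKRRKK·RRKKKKRRKKKKRRKKRRKKKKRRKK.

KKRRKKRRKKKKRRKKRRKKKKRRKKKKRRKKRRKKKKRRKK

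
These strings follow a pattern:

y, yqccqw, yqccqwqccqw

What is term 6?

yqccqwqccqwqccqwqccqwqccqw

Every step adds qccqw to the end: s(k+1) = s(k)·qccqw.
From yqccqwqccqw, 3 further steps: yqccqwqccqw → yqccqwqccqwqccqw → yqccqwqccqwqccqwqccqw → (answer).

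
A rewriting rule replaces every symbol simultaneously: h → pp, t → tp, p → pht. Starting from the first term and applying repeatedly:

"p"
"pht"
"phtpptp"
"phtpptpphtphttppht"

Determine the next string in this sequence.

phtpptpphtphttpphtphtpptpphtpptptpphtphtpptp

Replace each of the 18 characters of phtpptpphtphttppht in place — pht pp tp pht pht tp pht pht pp tp pht pp tp tp pht pht pp tp — and concatenate.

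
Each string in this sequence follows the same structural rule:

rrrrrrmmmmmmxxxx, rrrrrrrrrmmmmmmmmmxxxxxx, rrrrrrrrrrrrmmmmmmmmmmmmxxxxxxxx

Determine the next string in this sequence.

Reading off run lengths: r runs 6, 9, 12; m runs 6, 9, 12; x runs 4, 6, 8 — each is linear in n, where the shown terms are n = 2, 3, 4.
Setting n = 5 gives 15, 15, 10 characters in each block.

rrrrrrrrrrrrrrrmmmmmmmmmmmmmmmxxxxxxxxxx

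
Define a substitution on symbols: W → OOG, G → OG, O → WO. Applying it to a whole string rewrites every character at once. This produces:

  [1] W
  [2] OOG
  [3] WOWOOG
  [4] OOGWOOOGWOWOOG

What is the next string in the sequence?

WOWOOGOOGWOWOWOOGOOGWOOOGWOWOOG

φ(OOGWOOOGWOWOOG) expands symbol-by-symbol to WO WO OG OOG WO WO WO OG OOG WO OOG WO WO OG; joining the 14 pieces gives the next term.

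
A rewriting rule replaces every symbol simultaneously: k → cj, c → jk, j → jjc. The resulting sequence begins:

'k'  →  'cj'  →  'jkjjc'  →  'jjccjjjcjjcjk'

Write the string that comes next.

jjcjjcjkjkjjcjjcjjcjkjjcjjcjkjjccj

φ(jjccjjjcjjcjk) expands symbol-by-symbol to jjc jjc jk jk jjc jjc jjc jk jjc jjc jk jjc cj; joining the 13 pieces gives the next term.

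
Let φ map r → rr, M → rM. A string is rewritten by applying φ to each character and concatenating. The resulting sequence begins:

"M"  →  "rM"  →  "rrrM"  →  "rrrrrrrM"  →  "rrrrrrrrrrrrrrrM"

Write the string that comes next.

Applying the rule to each of the 16 symbols of rrrrrrrrrrrrrrrM gives the pieces rr rr rr rr rr rr rr rr rr rr rr rr rr rr rr rM, which concatenate to the answer.

rrrrrrrrrrrrrrrrrrrrrrrrrrrrrrrM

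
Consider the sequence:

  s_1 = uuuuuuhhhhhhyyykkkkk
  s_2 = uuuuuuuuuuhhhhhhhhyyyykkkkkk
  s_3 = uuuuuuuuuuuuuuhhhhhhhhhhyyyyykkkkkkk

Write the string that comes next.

uuuuuuuuuuuuuuuuuuhhhhhhhhhhhhyyyyyykkkkkkkk

Term n consists of 4n-2 u's, followed by 2n+2 h's, followed by n+1 y's, followed by n+3 k's, where the shown terms are n = 2, 3, 4.
At n = 5 the blocks have lengths 18, 12, 6, 8.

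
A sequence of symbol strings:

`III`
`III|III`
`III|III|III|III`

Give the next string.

s(k+1) = s(k)·|·s(k) — each term doubles the last with '|' between the halves.
One more doubling of III|III|III|III gives the answer.

III|III|III|III|III|III|III|III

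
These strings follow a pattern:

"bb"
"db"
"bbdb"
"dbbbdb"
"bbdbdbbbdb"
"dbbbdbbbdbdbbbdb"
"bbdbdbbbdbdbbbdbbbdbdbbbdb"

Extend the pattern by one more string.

dbbbdbbbdbdbbbdbbbdbdbbbdbdbbbdbbbdbdbbbdb

Each term (from the third on) is the two preceding terms concatenated in order: term 3 = bb·db = bbdb.
Continuing: dbbbdbbbdbdbbbdb · bbdbdbbbdbdbbbdbbbdbdbbbdb gives term 8.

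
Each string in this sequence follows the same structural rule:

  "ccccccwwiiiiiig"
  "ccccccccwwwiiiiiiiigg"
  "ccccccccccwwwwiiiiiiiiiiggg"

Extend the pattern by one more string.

ccccccccccccwwwwwiiiiiiiiiiiigggg

Reading off run lengths: c runs 6, 8, 10; w runs 2, 3, 4; i runs 6, 8, 10; g runs 1, 2, 3 — each is linear in n, where the shown terms are n = 3, 4, 5.
At n = 6 the blocks have lengths 12, 5, 12, 4.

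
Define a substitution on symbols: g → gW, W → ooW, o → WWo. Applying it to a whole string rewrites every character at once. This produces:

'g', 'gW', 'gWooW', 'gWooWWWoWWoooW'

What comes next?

gWooWWWoWWoooWooWooWWWoooWooWWWoWWoWWoooW

φ(gWooWWWoWWoooW) expands symbol-by-symbol to gW ooW WWo WWo ooW ooW ooW WWo ooW ooW WWo WWo WWo ooW; joining the 14 pieces gives the next term.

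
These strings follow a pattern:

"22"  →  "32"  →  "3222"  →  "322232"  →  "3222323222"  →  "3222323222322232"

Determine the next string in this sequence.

From term 3 onward, concatenate the last term with the second-to-last: 32·22 = 3222, 3222·32 = 322232, …
So term 7 is 3222323222322232·3222323222.

32223232223222323222323222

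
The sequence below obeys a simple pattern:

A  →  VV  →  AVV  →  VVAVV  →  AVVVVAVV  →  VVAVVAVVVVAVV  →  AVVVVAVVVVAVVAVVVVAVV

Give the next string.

VVAVVAVVVVAVVAVVVVAVVVVAVVAVVVVAVV

This is a Fibonacci-style word recurrence s(k) = s(k−2)·s(k−1): e.g. A·VV = AVV.
Continuing: VVAVVAVVVVAVV · AVVVVAVVVVAVVAVVVVAVV gives term 8.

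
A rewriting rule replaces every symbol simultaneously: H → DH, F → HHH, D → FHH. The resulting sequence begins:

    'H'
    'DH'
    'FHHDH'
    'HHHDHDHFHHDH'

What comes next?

Apply φ to HHHDHDHFHHDH symbol by symbol: H→DH, H→DH, H→DH, D→FHH, H→DH, D→FHH, H→DH, F→HHH, H→DH, H→DH, D→FHH, H→DH; joined: DH DH DH FHH DH FHH DH HHH DH DH FHH DH.

DHDHDHFHHDHFHHDHHHHDHDHFHHDH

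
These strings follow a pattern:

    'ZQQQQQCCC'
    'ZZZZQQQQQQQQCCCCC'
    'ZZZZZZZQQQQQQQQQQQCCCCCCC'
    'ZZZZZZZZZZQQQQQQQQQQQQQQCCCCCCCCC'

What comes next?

ZZZZZZZZZZZZZQQQQQQQQQQQQQQQQQCCCCCCCCCCC

The n-th term is 3n-2 Z's then 3n+2 Q's then 2n+1 C's (n = 1, 2, …).
For the next term, n = 5, so the run lengths are 13, 17, 11.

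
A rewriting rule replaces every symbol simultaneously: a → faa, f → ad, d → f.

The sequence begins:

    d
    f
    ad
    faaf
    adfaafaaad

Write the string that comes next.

Rewriting each symbol of adfaafaaad: a→faa, d→f, f→ad, a→faa, a→faa, f→ad, a→faa, a→faa, a→faa, d→f, which concatenates to faa f ad faa faa ad faa faa faa f.

faafadfaafaaadfaafaafaaf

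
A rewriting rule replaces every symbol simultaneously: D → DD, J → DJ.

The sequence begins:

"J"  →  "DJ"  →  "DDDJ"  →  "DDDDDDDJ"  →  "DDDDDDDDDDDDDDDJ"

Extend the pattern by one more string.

Rewriting the 16 symbols of DDDDDDDDDDDDDDDJ one by one yields DD DD DD DD DD DD DD DD DD DD DD DD DD DD DD DJ; concatenated:

DDDDDDDDDDDDDDDDDDDDDDDDDDDDDDDJ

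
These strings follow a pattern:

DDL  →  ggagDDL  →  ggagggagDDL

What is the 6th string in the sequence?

The strings grow by a fixed prefix ggag each time.
From ggagggagDDL, 3 further steps: ggagggagDDL → ggagggagggagDDL → ggagggagggagggagDDL → (answer).

ggagggagggagggagggagDDL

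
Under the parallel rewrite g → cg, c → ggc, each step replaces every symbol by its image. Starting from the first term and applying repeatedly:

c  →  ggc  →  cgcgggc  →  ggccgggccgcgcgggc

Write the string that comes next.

Applying the rule to each of the 17 symbols of ggccgggccgcgcgggc gives the pieces cg cg ggc ggc cg cg cg ggc ggc cg ggc cg ggc cg cg cg ggc, which concatenate to the answer.

cgcgggcggccgcgcgggcggccgggccgggccgcgcgggc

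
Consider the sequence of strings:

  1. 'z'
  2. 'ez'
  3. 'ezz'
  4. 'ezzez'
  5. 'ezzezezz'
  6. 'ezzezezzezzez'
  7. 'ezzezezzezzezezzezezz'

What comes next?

ezzezezzezzezezzezezzezzezezzezzez

This is a Fibonacci-style word recurrence s(k) = s(k−1)·s(k−2): e.g. ez·z = ezz.
So term 8 is ezzezezzezzezezzezezz·ezzezezzezzez.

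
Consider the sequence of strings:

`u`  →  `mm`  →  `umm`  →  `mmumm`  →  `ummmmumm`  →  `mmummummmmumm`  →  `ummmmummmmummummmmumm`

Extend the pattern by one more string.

From term 3 onward, concatenate the second-to-last term with the last: u·mm = umm, mm·umm = mmumm, …
So term 8 is mmummummmmumm·ummmmummmmummummmmumm.

mmummummmmummummmmummmmummummmmumm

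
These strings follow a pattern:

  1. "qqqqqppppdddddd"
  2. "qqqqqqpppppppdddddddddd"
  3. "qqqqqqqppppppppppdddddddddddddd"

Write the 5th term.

Term n consists of n+3 q's, followed by 3n-2 p's, followed by 4n-2 d's, where the shown terms are n = 2, 3, 4.
For term 5, n = 6, so the run lengths are 9, 16, 22.

qqqqqqqqqppppppppppppppppdddddddddddddddddddddd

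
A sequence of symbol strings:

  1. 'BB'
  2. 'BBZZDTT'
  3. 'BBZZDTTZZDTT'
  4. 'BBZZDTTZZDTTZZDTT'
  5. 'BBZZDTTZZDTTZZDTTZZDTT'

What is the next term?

The strings grow by a fixed suffix ZZDTT each time.
One more step from BBZZDTTZZDTTZZDTTZZDTT gives the answer.

BBZZDTTZZDTTZZDTTZZDTTZZDTT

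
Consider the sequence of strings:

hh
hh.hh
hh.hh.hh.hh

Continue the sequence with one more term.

s(k+1) = s(k)·.·s(k) — each term doubles the last with '.' between the halves.
Doubling hh.hh.hh.hh with '.' between the halves:

hh.hh.hh.hh.hh.hh.hh.hh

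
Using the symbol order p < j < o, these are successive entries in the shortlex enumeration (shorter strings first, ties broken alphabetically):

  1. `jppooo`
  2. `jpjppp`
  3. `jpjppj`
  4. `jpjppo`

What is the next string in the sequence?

jpjpjp

Treat jpjppo as a base-3 numeral over the given alphabet and add one, carrying through any trailing o's.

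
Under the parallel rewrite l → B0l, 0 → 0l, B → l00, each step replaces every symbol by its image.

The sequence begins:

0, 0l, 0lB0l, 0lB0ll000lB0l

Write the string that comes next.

0lB0ll000lB0lB0l0l0l0lB0ll000lB0l

φ(0lB0ll000lB0l) expands symbol-by-symbol to 0l B0l l00 0l B0l B0l 0l 0l 0l B0l l00 0l B0l; joining the 13 pieces gives the next term.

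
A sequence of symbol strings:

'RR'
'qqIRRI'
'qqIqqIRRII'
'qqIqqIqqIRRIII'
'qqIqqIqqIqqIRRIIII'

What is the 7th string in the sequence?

qqIqqIqqIqqIqqIqqIRRIIIIII

Every step adds qqI to the front and I to the end of the previous string.
From qqIqqIqqIqqIRRIIII, 2 further steps: qqIqqIqqIqqIRRIIII → qqIqqIqqIqqIqqIRRIIIII → (answer).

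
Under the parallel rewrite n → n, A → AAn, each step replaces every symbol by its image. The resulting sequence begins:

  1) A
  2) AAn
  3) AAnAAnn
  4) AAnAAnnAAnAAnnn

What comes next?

Applying the rule to each of the 15 symbols of AAnAAnnAAnAAnnn gives the pieces AAn AAn n AAn AAn n n AAn AAn n AAn AAn n n n, which concatenate to the answer.

AAnAAnnAAnAAnnnAAnAAnnAAnAAnnnn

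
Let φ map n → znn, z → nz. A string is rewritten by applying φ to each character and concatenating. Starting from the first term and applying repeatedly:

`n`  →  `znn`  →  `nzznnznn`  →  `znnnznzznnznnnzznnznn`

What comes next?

Rewriting the 21 symbols of znnnznzznnznnnzznnznn one by one yields nz znn znn znn nz znn nz nz znn znn nz znn znn znn nz nz znn znn nz znn znn; concatenated:

nzznnznnznnnzznnnznzznnznnnzznnznnznnnznzznnznnnzznnznn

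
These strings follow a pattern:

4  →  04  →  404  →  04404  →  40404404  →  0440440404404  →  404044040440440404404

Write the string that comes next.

This is a Fibonacci-style word recurrence s(k) = s(k−2)·s(k−1): e.g. 4·04 = 404.
The next term joins 0440440404404 and 404044040440440404404.

0440440404404404044040440440404404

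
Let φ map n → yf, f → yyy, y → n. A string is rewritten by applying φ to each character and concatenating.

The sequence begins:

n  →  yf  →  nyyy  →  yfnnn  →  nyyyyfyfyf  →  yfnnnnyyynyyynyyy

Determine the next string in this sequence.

nyyyyfyfyfyfnnnyfnnnyfnnn

Replace each of the 17 characters of yfnnnnyyynyyynyyy in place — n yyy yf yf yf yf n n n yf n n n yf n n n — and concatenate.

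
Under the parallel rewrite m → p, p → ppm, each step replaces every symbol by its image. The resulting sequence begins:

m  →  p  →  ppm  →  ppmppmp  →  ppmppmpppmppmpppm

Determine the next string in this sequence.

Rewriting the 17 symbols of ppmppmpppmppmpppm one by one yields ppm ppm p ppm ppm p ppm ppm ppm p ppm ppm p ppm ppm ppm p; concatenated:

ppmppmpppmppmpppmppmppmpppmppmpppmppmppmp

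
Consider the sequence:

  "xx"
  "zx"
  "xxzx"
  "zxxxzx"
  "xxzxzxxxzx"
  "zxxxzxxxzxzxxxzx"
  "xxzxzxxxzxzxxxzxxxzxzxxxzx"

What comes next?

This is a Fibonacci-style word recurrence s(k) = s(k−2)·s(k−1): e.g. xx·zx = xxzx.
So term 8 is zxxxzxxxzxzxxxzx·xxzxzxxxzxzxxxzxxxzxzxxxzx.

zxxxzxxxzxzxxxzxxxzxzxxxzxzxxxzxxxzxzxxxzx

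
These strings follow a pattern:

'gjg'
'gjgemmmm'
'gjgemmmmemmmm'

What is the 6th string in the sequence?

Every step adds emmmm to the end: s(k+1) = s(k)·emmmm.
From gjgemmmmemmmm, 3 further steps: gjgemmmmemmmm → gjgemmmmemmmmemmmm → gjgemmmmemmmmemmmmemmmm → (answer).

gjgemmmmemmmmemmmmemmmmemmmm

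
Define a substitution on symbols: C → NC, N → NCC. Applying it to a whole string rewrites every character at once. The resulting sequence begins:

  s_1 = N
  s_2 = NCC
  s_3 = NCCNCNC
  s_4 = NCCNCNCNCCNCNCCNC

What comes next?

Replace each of the 17 characters of NCCNCNCNCCNCNCCNC in place — NCC NC NC NCC NC NCC NC NCC NC NC NCC NC NCC NC NC NCC NC — and concatenate.

NCCNCNCNCCNCNCCNCNCCNCNCNCCNCNCCNCNCNCCNC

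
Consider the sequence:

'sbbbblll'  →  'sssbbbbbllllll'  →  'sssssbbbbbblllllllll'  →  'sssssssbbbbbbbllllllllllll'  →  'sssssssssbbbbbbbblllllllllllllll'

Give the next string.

sssssssssssbbbbbbbbbllllllllllllllllll

Each string has the form s^{2n-1} b^{n+3} l^{3n} (n = 1, 2, …).
At n = 6 the blocks have lengths 11, 9, 18.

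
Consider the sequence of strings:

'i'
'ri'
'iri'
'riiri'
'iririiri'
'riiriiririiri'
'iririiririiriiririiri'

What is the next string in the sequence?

riiriiririiriiririiririiriiririiri

Each term (from the third on) is the two preceding terms concatenated in order: term 3 = i·ri = iri.
The next term joins riiriiririiri and iririiririiriiririiri.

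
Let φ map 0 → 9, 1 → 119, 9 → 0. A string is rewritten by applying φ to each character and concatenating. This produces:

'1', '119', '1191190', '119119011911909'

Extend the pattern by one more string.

Applying the rule to each of the 15 symbols of 119119011911909 gives the pieces 119 119 0 119 119 0 9 119 119 0 119 119 0 9 0, which concatenate to the answer.

1191190119119091191190119119090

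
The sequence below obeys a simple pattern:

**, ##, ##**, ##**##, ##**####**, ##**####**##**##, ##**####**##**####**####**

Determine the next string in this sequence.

##**####**##**####**####**##**####**##**##

Each term (from the third on) is the previous term followed by the one before it: term 3 = ##·** = ##**.
Continuing: ##**####**##**####**####** · ##**####**##**## gives term 8.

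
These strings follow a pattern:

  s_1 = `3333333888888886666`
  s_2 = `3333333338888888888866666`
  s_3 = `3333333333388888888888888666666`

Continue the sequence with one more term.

3333333333333888888888888888886666666

Term n consists of 2n+1 3's, followed by 3n-1 8's, followed by n+1 6's, where the shown terms are n = 3, 4, 5.
Setting n = 6 gives 13, 17, 7 characters in each block.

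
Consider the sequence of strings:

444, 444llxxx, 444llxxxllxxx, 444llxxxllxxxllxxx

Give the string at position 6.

Each term is the previous one with llxxx appended.
From 444llxxxllxxxllxxx, 2 further steps: 444llxxxllxxxllxxx → 444llxxxllxxxllxxxllxxx → (answer).

444llxxxllxxxllxxxllxxxllxxx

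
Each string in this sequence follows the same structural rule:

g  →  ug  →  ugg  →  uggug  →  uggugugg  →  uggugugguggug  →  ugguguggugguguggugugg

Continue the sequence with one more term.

ugguguggugguguggugugguggugugguggug

This is a Fibonacci-style word recurrence s(k) = s(k−1)·s(k−2): e.g. ug·g = ugg.
So term 8 is ugguguggugguguggugugg·uggugugguggug.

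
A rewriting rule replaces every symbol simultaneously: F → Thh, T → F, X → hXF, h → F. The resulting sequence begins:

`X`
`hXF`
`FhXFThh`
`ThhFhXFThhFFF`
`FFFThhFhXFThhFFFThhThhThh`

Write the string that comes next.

Rewriting the 25 symbols of FFFThhFhXFThhFFFThhThhThh one by one yields Thh Thh Thh F F F Thh F hXF Thh F F F Thh Thh Thh F F F F F F F F F; concatenated:

ThhThhThhFFFThhFhXFThhFFFThhThhThhFFFFFFFFF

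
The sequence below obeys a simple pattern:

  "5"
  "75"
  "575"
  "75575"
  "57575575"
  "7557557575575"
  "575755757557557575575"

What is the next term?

7557557575575575755757557557575575

Each term (from the third on) is the two preceding terms concatenated in order: term 3 = 5·75 = 575.
So term 8 is 7557557575575·575755757557557575575.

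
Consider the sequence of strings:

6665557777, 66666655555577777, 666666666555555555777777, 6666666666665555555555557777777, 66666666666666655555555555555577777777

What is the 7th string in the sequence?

Term n consists of 3n 6's, followed by 3n 5's, followed by n+3 7's (n = 1, 2, …).
At n = 7 the blocks have lengths 21, 21, 10.

6666666666666666666665555555555555555555557777777777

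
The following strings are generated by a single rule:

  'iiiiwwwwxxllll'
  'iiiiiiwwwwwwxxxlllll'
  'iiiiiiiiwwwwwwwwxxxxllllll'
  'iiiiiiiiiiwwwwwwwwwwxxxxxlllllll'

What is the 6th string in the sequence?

Reading off run lengths: i runs 4, 6, 8, 10; w runs 4, 6, 8, 10; x runs 2, 3, 4, 5; l runs 4, 5, 6, 7 — each is linear in n, where the shown terms are n = 2, 3, 4, 5.
Setting n = 7 gives 14, 14, 7, 9 characters in each block.

iiiiiiiiiiiiiiwwwwwwwwwwwwwwxxxxxxxlllllllll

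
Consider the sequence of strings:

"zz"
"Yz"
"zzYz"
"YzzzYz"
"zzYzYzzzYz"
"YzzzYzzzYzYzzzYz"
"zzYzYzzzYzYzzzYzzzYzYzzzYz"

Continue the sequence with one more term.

This is a Fibonacci-style word recurrence s(k) = s(k−2)·s(k−1): e.g. zz·Yz = zzYz.
So term 8 is YzzzYzzzYzYzzzYz·zzYzYzzzYzYzzzYzzzYzYzzzYz.

YzzzYzzzYzYzzzYzzzYzYzzzYzYzzzYzzzYzYzzzYz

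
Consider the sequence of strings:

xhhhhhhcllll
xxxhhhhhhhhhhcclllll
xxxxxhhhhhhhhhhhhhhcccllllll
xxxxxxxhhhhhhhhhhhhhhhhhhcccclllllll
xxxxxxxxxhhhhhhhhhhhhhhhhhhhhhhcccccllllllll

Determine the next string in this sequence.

xxxxxxxxxxxhhhhhhhhhhhhhhhhhhhhhhhhhhcccccclllllllll

Reading off run lengths: x runs 1, 3, 5, 7, 9; h runs 6, 10, 14, 18, 22; c runs 1, 2, 3, 4, 5; l runs 4, 5, 6, 7, 8 — each is linear in n (n = 1, 2, …).
Setting n = 6 gives 11, 26, 6, 9 characters in each block.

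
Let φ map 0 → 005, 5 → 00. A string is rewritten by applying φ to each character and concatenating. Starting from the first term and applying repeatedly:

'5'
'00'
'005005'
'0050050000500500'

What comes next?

00500500005005000050050050050000500500005005

Replace each of the 16 characters of 0050050000500500 in place — 005 005 00 005 005 00 005 005 005 005 00 005 005 00 005 005 — and concatenate.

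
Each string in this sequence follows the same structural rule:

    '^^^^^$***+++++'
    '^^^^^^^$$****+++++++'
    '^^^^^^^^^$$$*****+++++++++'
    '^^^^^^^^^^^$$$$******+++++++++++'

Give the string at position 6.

Reading off run lengths: ^ runs 5, 7, 9, 11; $ runs 1, 2, 3, 4; * runs 3, 4, 5, 6; + runs 5, 7, 9, 11 — each is linear in n, where the shown terms are n = 2, 3, 4, 5.
At n = 7 the blocks have lengths 15, 6, 8, 15.

^^^^^^^^^^^^^^^$$$$$$********+++++++++++++++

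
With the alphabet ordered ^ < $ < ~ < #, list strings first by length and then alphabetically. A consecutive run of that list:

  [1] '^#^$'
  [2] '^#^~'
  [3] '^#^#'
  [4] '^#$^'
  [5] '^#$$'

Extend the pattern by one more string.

^#$~

Treat ^#$$ as a base-4 numeral over the given alphabet and add one, carrying through any trailing #'s.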